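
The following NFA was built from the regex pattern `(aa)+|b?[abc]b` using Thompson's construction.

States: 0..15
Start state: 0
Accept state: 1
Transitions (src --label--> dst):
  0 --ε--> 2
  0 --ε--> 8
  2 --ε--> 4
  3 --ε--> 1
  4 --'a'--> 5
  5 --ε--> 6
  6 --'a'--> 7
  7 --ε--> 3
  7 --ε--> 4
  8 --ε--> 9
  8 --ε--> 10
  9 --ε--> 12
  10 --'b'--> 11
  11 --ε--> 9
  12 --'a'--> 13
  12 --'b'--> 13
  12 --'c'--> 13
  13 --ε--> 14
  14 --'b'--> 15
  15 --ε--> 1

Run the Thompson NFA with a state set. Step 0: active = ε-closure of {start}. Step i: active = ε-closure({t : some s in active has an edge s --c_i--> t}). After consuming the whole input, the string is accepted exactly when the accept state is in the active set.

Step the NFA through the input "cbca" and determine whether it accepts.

Answer: REJECT

Steps:
start: ε-closure({0}) = {0,2,4,8,9,10,12}
'c' @ 1: {13,14}
'b' @ 2: {1,15}  (accept∈set)
'c' @ 3: {}  — dead — no transitions
rest 'a' ignored (set empty)
final: {}; accept 1 not in set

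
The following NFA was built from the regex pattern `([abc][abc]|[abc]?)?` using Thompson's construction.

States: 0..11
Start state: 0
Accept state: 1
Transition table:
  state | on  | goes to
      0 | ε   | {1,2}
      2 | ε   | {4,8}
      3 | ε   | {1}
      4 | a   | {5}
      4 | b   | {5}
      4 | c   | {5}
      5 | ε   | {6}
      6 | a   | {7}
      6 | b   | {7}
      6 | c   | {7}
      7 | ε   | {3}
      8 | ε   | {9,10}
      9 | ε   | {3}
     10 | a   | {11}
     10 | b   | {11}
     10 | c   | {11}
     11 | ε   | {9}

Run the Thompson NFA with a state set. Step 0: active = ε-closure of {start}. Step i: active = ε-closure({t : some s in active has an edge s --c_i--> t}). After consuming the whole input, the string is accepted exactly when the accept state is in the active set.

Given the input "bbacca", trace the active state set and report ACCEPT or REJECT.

Answer: REJECT

Derivation:
start: ε-closure({0}) = {0,1,2,3,4,8,9,10}
'b' @ 1: {1,3,5,6,9,11}  (accept∈set)
'b' @ 2: {1,3,7}  (accept∈set)
'a' @ 3: {}  — dead — no transitions
rest 'cca' ignored (set empty)
final: {}; accept 1 not in set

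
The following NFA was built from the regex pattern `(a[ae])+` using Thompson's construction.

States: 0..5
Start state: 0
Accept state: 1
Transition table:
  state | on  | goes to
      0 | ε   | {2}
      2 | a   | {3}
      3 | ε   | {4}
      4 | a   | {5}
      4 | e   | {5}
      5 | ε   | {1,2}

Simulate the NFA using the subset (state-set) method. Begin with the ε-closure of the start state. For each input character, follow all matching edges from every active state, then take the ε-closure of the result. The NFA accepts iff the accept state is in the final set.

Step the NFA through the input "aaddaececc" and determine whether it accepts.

initial (ε-close {0}): {0,2}
'a' @ 1: {3,4}
'a' @ 2: {1,2,5}  (accept∈set)
'd' @ 3: {}  — state set empty
rest 'daececc' ignored (set empty)
final: {}; accept 1 not in set

Answer: REJECT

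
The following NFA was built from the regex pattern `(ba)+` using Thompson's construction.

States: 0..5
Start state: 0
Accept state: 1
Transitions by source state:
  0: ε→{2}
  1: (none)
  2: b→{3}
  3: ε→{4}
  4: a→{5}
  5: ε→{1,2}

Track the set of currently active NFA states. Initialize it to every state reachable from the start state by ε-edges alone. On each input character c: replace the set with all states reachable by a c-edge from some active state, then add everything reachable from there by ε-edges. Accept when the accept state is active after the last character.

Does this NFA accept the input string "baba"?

Answer: ACCEPT

Steps:
start: ε-closure({0}) = {0,2}
'b' @ 1: {3,4}
'a' @ 2: {1,2,5}  ✓accept
'b' @ 3: {3,4}
'a' @ 4: {1,2,5}  ✓accept
after full input: {1,2,5}  (accept=1 in)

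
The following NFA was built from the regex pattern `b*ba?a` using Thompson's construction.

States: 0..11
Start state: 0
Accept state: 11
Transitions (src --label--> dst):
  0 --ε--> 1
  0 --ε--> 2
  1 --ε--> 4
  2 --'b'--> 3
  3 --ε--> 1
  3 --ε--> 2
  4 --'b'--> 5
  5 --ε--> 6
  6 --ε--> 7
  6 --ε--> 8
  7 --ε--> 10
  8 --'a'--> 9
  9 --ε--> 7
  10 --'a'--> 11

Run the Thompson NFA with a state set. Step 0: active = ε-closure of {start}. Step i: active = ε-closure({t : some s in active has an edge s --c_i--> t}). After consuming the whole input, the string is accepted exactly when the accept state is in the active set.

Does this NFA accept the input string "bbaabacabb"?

initial (ε-close {0}): {0,1,2,4}
'b' @ 1: {1,2,3,4,5,6,7,8,10}
'b' @ 2: {1,2,3,4,5,6,7,8,10}
'a' @ 3: {7,9,10,11}  [accepting]
'a' @ 4: {11}  [accepting]
'b' @ 5: {}  — no active states
rest 'acabb' ignored (set empty)
after full input: {}  (accept=11 not in)

Answer: REJECT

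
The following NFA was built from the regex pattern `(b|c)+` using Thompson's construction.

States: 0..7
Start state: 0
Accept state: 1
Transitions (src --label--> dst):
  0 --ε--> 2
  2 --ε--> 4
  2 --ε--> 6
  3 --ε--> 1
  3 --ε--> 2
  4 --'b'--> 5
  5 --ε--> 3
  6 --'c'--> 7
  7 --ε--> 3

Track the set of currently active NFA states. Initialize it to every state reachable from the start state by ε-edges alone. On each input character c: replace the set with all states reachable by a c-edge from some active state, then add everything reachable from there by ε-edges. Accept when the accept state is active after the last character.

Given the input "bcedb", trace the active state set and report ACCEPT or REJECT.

initial (ε-close {0}): {0,2,4,6}
'b' @ 1: {1,2,3,4,5,6}  ✓accept
'c' @ 2: {1,2,3,4,6,7}  ✓accept
'e' @ 3: {}  — state set empty
rest 'db' ignored (set empty)
final: {}; accept 1 not in set

Answer: REJECT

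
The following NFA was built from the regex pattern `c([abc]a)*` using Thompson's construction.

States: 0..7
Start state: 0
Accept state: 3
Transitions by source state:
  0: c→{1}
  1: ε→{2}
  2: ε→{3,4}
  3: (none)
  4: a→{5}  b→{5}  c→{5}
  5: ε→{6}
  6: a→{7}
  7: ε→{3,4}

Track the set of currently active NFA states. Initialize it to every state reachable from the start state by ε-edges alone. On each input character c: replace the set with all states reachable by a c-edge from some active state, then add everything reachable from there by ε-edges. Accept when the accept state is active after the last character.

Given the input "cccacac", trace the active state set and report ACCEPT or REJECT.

Answer: REJECT

Steps:
S₀ = ε-closure({0}) = {0}
'c' @ 1: {1,2,3,4}  [accepting]
'c' @ 2: {5,6}
'c' @ 3: {}  — dead — no transitions
rest 'acac' ignored (set empty)
after full input: {}  (accept=3 not in)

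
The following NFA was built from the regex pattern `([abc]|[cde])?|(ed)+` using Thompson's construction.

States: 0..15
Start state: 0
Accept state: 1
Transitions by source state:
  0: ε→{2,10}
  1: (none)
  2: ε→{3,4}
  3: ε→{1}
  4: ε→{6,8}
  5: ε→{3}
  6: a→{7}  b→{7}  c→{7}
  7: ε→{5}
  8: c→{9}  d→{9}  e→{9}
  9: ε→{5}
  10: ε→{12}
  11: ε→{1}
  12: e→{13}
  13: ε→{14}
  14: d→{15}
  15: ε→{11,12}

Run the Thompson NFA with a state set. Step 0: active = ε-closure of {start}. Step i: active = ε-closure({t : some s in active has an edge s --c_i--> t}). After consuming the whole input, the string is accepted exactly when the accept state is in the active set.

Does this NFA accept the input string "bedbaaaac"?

S₀ = ε-closure({0}) = {0,1,2,3,4,6,8,10,12}
'b' @ 1: {1,3,5,7}  [accepting]
'e' @ 2: {}  — state set empty
rest 'dbaaaac' ignored (set empty)
after full input: {}  (accept=1 not in)

Answer: REJECT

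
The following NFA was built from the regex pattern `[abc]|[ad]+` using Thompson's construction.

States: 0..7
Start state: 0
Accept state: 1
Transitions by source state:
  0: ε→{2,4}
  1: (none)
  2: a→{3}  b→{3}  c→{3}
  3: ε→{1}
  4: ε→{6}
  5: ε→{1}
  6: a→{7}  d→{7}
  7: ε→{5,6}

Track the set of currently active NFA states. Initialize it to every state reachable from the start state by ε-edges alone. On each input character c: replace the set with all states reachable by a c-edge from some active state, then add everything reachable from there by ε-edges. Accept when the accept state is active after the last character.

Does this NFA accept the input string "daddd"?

initial (ε-close {0}): {0,2,4,6}
'd' @ 1: {1,5,6,7}  ✓accept
'a' @ 2: {1,5,6,7}  ✓accept
'd' @ 3: {1,5,6,7}  ✓accept
'd' @ 4: {1,5,6,7}  ✓accept
'd' @ 5: {1,5,6,7}  ✓accept
after full input: {1,5,6,7}  (accept=1 in)

Answer: ACCEPT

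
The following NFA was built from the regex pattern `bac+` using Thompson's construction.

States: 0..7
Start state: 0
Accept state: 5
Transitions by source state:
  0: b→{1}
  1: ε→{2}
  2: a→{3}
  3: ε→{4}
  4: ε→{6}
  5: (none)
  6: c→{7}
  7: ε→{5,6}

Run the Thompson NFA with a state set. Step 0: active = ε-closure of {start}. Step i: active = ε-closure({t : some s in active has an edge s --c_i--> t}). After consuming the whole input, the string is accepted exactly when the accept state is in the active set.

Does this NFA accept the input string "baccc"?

Answer: ACCEPT

Trace:
start: ε-closure({0}) = {0}
'b' @ 1: {1,2}
'a' @ 2: {3,4,6}
'c' @ 3: {5,6,7}  ✓accept
'c' @ 4: {5,6,7}  ✓accept
'c' @ 5: {5,6,7}  ✓accept
final: {5,6,7}; accept 5 in set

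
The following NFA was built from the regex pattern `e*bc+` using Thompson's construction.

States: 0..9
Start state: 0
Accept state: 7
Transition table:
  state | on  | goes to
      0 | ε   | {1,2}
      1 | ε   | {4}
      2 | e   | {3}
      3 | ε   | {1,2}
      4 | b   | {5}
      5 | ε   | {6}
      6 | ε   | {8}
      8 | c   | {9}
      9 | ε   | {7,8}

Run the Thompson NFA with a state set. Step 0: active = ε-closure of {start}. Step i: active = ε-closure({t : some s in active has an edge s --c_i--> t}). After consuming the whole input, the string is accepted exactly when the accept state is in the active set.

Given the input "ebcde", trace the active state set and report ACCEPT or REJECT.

start: ε-closure({0}) = {0,1,2,4}
'e' @ 1: {1,2,3,4}
'b' @ 2: {5,6,8}
'c' @ 3: {7,8,9}  [accepting]
'd' @ 4: {}  — no active states
rest 'e' ignored (set empty)
end set {} — state 7 not in

Answer: REJECT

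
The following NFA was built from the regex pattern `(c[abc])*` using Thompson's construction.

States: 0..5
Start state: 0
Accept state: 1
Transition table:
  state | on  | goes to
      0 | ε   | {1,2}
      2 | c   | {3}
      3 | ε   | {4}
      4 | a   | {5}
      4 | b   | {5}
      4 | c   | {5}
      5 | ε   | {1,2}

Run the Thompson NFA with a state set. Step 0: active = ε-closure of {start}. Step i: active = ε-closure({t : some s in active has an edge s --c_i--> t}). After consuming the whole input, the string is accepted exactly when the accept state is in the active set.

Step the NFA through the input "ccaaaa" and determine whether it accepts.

Answer: REJECT

Steps:
initial (ε-close {0}): {0,1,2}
'c' @ 1: {3,4}
'c' @ 2: {1,2,5}  (accept∈set)
'a' @ 3: {}  — no active states
rest 'aaa' ignored (set empty)
end set {} — state 1 not in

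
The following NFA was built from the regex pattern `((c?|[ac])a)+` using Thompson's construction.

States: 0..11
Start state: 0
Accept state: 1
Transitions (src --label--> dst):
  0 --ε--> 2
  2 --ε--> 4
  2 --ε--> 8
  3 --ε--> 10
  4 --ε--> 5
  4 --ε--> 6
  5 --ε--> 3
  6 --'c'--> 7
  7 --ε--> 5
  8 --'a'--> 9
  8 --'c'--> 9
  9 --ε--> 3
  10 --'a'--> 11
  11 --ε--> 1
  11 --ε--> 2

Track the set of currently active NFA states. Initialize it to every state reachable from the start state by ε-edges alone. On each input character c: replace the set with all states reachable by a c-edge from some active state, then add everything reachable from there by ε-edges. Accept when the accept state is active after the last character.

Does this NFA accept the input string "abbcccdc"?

initial (ε-close {0}): {0,2,3,4,5,6,8,10}
'a' @ 1: {1,2,3,4,5,6,8,9,10,11}  ✓accept
'b' @ 2: {}  — state set empty
rest 'bcccdc' ignored (set empty)
after full input: {}  (accept=1 not in)

Answer: REJECT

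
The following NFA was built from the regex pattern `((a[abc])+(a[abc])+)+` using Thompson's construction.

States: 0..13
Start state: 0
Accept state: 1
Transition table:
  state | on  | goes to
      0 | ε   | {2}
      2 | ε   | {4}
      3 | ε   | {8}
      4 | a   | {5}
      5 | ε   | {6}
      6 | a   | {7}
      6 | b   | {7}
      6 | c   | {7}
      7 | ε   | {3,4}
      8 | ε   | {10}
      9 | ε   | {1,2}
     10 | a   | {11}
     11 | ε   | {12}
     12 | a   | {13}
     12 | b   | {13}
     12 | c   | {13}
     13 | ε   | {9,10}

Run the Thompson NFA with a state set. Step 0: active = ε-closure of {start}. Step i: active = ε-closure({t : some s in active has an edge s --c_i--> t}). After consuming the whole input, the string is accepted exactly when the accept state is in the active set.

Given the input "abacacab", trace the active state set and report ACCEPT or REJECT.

initial (ε-close {0}): {0,2,4}
'a' @ 1: {5,6}
'b' @ 2: {3,4,7,8,10}
'a' @ 3: {5,6,11,12}
'c' @ 4: {1,2,3,4,7,8,9,10,13}  [accepting]
'a' @ 5: {5,6,11,12}
'c' @ 6: {1,2,3,4,7,8,9,10,13}  [accepting]
'a' @ 7: {5,6,11,12}
'b' @ 8: {1,2,3,4,7,8,9,10,13}  [accepting]
end set {1,2,3,4,7,8,9,10,13} — state 1 in

Answer: ACCEPT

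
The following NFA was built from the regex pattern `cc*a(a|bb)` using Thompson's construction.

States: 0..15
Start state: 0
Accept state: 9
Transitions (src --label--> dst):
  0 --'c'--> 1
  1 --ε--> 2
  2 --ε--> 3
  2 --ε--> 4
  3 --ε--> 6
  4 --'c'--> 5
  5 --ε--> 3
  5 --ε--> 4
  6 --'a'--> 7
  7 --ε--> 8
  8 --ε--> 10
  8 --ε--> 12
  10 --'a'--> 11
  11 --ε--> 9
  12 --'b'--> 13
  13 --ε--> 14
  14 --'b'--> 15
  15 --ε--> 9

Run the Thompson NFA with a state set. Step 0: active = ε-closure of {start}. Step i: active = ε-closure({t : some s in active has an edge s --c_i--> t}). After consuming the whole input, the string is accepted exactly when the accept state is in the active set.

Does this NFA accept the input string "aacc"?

Answer: REJECT

Trace:
start: ε-closure({0}) = {0}
'a' @ 1: {}  — state set empty
rest 'acc' ignored (set empty)
final: {}; accept 9 not in set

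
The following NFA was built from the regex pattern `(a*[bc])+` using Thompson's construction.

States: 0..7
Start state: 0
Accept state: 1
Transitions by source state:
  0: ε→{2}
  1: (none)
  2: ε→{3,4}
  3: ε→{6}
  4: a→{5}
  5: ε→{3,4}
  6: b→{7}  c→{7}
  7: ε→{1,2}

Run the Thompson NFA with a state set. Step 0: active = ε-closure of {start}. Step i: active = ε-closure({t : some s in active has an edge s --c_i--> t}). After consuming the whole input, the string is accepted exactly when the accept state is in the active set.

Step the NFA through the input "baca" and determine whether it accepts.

Answer: REJECT

Derivation:
start: ε-closure({0}) = {0,2,3,4,6}
'b' @ 1: {1,2,3,4,6,7}  ✓accept
'a' @ 2: {3,4,5,6}
'c' @ 3: {1,2,3,4,6,7}  ✓accept
'a' @ 4: {3,4,5,6}
final: {3,4,5,6}; accept 1 not in set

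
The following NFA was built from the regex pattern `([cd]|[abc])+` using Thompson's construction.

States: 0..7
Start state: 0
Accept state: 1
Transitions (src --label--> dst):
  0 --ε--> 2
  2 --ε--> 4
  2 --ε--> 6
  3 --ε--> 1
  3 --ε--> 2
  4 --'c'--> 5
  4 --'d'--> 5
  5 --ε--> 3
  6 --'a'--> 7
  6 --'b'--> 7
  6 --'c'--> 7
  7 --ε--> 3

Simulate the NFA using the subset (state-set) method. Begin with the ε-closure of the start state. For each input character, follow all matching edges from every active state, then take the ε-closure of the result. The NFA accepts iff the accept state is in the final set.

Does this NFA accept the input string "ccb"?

Answer: ACCEPT

Derivation:
initial (ε-close {0}): {0,2,4,6}
'c' @ 1: {1,2,3,4,5,6,7}  (accept∈set)
'c' @ 2: {1,2,3,4,5,6,7}  (accept∈set)
'b' @ 3: {1,2,3,4,6,7}  (accept∈set)
end set {1,2,3,4,6,7} — state 1 in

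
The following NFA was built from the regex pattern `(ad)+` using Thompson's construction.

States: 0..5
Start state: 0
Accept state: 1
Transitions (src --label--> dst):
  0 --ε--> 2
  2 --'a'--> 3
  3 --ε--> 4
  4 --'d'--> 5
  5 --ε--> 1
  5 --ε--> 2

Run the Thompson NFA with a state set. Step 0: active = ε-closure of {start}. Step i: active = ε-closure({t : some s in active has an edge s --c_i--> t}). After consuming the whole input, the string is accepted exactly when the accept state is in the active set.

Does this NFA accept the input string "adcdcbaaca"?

start: ε-closure({0}) = {0,2}
'a' @ 1: {3,4}
'd' @ 2: {1,2,5}  ✓accept
'c' @ 3: {}  — no active states
rest 'dcbaaca' ignored (set empty)
end set {} — state 1 not in

Answer: REJECT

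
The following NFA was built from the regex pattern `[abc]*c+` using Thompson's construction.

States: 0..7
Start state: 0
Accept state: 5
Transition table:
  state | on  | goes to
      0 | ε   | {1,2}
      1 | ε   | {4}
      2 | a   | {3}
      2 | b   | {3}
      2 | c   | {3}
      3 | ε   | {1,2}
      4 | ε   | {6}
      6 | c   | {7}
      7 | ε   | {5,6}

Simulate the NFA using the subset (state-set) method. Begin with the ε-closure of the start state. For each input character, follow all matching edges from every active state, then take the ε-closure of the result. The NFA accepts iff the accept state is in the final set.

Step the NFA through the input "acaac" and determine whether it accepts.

Answer: ACCEPT

Trace:
start: ε-closure({0}) = {0,1,2,4,6}
'a' @ 1: {1,2,3,4,6}
'c' @ 2: {1,2,3,4,5,6,7}  ✓accept
'a' @ 3: {1,2,3,4,6}
'a' @ 4: {1,2,3,4,6}
'c' @ 5: {1,2,3,4,5,6,7}  ✓accept
end set {1,2,3,4,5,6,7} — state 5 in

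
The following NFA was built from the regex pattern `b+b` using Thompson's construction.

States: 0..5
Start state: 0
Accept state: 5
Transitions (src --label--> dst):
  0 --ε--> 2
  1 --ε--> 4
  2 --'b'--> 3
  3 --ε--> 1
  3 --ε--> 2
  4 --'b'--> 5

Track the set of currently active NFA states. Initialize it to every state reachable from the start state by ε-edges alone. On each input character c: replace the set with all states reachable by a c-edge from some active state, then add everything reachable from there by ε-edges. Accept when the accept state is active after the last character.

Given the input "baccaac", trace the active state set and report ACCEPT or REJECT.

start: ε-closure({0}) = {0,2}
'b' @ 1: {1,2,3,4}
'a' @ 2: {}  — state set empty
rest 'ccaac' ignored (set empty)
after full input: {}  (accept=5 not in)

Answer: REJECT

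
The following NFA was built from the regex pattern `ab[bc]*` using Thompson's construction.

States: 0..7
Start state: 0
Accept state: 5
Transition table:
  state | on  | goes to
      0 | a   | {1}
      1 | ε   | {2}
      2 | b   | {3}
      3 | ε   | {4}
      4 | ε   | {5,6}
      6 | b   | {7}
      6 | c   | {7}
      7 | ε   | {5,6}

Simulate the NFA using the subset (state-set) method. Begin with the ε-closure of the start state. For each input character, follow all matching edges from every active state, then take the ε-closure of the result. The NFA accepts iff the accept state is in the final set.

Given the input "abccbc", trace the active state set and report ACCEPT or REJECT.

Answer: ACCEPT

Derivation:
start: ε-closure({0}) = {0}
'a' @ 1: {1,2}
'b' @ 2: {3,4,5,6}  [accepting]
'c' @ 3: {5,6,7}  [accepting]
'c' @ 4: {5,6,7}  [accepting]
'b' @ 5: {5,6,7}  [accepting]
'c' @ 6: {5,6,7}  [accepting]
end set {5,6,7} — state 5 in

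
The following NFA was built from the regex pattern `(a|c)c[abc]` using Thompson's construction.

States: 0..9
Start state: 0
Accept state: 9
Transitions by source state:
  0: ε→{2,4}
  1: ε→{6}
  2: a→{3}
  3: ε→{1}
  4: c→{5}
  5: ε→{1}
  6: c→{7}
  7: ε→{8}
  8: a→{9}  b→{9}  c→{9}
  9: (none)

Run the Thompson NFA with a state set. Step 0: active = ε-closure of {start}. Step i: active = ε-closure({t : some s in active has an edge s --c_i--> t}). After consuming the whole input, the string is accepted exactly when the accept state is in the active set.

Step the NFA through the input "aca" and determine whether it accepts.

Answer: ACCEPT

Steps:
initial (ε-close {0}): {0,2,4}
'a' @ 1: {1,3,6}
'c' @ 2: {7,8}
'a' @ 3: {9}  [accepting]
after full input: {9}  (accept=9 in)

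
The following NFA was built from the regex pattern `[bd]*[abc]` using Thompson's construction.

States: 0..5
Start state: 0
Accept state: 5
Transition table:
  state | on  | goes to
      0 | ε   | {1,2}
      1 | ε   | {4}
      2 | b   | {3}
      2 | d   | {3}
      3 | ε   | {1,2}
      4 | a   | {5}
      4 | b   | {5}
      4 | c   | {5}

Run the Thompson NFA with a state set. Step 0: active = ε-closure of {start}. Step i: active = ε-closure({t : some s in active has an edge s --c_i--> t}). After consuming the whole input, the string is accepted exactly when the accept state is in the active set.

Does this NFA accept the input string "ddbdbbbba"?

Answer: ACCEPT

Derivation:
start: ε-closure({0}) = {0,1,2,4}
'd' @ 1: {1,2,3,4}
'd' @ 2: {1,2,3,4}
'b' @ 3: {1,2,3,4,5}  (accept∈set)
'd' @ 4: {1,2,3,4}
'b' @ 5: {1,2,3,4,5}  (accept∈set)
'b' @ 6: {1,2,3,4,5}  (accept∈set)
'b' @ 7: {1,2,3,4,5}  (accept∈set)
'b' @ 8: {1,2,3,4,5}  (accept∈set)
'a' @ 9: {5}  (accept∈set)
after full input: {5}  (accept=5 in)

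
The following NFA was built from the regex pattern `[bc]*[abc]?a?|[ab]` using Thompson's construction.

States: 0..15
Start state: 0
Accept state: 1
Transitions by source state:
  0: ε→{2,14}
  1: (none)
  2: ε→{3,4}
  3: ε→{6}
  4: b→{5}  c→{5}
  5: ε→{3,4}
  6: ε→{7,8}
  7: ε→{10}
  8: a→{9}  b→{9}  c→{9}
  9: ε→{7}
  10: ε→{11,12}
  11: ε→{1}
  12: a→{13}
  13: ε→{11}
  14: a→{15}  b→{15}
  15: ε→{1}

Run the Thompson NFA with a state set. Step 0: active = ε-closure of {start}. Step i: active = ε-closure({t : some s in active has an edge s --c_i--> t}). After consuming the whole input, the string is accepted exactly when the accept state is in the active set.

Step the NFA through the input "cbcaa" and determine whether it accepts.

start: ε-closure({0}) = {0,1,2,3,4,6,7,8,10,11,12,14}
'c' @ 1: {1,3,4,5,6,7,8,9,10,11,12}  (accept∈set)
'b' @ 2: {1,3,4,5,6,7,8,9,10,11,12}  (accept∈set)
'c' @ 3: {1,3,4,5,6,7,8,9,10,11,12}  (accept∈set)
'a' @ 4: {1,7,9,10,11,12,13}  (accept∈set)
'a' @ 5: {1,11,13}  (accept∈set)
after full input: {1,11,13}  (accept=1 in)

Answer: ACCEPT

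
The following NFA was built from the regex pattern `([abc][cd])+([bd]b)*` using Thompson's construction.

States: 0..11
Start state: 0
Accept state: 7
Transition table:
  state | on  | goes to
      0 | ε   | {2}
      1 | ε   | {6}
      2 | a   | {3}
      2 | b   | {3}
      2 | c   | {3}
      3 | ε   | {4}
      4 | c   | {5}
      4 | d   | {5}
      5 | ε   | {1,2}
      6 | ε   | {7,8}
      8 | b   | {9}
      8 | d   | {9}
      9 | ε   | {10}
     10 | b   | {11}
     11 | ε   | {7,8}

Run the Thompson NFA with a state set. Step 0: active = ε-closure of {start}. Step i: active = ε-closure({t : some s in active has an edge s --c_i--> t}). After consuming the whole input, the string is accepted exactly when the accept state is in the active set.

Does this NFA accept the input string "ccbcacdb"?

initial (ε-close {0}): {0,2}
'c' @ 1: {3,4}
'c' @ 2: {1,2,5,6,7,8}  [accepting]
'b' @ 3: {3,4,9,10}
'c' @ 4: {1,2,5,6,7,8}  [accepting]
'a' @ 5: {3,4}
'c' @ 6: {1,2,5,6,7,8}  [accepting]
'd' @ 7: {9,10}
'b' @ 8: {7,8,11}  [accepting]
after full input: {7,8,11}  (accept=7 in)

Answer: ACCEPT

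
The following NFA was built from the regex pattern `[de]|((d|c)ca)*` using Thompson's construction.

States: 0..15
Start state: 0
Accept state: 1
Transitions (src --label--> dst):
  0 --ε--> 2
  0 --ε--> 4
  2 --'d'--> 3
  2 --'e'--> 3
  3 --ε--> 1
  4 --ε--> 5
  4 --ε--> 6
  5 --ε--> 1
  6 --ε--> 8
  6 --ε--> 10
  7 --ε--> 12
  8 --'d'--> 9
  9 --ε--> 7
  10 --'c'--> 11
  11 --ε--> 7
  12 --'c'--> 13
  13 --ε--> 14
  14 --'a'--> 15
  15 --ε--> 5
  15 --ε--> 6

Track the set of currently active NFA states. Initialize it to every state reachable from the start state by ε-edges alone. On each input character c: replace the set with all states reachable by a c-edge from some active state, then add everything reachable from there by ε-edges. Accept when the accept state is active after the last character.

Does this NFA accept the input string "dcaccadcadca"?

start: ε-closure({0}) = {0,1,2,4,5,6,8,10}
'd' @ 1: {1,3,7,9,12}  [accepting]
'c' @ 2: {13,14}
'a' @ 3: {1,5,6,8,10,15}  [accepting]
'c' @ 4: {7,11,12}
'c' @ 5: {13,14}
'a' @ 6: {1,5,6,8,10,15}  [accepting]
'd' @ 7: {7,9,12}
'c' @ 8: {13,14}
'a' @ 9: {1,5,6,8,10,15}  [accepting]
'd' @ 10: {7,9,12}
'c' @ 11: {13,14}
'a' @ 12: {1,5,6,8,10,15}  [accepting]
after full input: {1,5,6,8,10,15}  (accept=1 in)

Answer: ACCEPT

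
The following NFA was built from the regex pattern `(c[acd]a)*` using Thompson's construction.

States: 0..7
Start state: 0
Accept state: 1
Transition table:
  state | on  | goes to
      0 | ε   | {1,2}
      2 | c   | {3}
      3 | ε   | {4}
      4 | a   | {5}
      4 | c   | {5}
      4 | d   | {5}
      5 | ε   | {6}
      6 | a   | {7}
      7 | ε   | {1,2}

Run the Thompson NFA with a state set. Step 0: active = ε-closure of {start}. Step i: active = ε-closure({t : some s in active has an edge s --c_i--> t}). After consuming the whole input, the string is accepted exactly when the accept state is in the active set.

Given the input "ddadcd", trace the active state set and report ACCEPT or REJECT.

Answer: REJECT

Steps:
start: ε-closure({0}) = {0,1,2}
'd' @ 1: {}  — dead — no transitions
rest 'dadcd' ignored (set empty)
final: {}; accept 1 not in set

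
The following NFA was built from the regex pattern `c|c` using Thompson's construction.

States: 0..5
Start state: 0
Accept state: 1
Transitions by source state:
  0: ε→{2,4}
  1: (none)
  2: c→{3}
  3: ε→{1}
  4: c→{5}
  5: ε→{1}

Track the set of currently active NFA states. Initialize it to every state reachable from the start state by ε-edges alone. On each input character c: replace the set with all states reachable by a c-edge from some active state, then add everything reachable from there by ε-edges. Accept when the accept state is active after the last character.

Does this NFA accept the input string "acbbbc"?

start: ε-closure({0}) = {0,2,4}
'a' @ 1: {}  — dead — no transitions
rest 'cbbbc' ignored (set empty)
final: {}; accept 1 not in set

Answer: REJECT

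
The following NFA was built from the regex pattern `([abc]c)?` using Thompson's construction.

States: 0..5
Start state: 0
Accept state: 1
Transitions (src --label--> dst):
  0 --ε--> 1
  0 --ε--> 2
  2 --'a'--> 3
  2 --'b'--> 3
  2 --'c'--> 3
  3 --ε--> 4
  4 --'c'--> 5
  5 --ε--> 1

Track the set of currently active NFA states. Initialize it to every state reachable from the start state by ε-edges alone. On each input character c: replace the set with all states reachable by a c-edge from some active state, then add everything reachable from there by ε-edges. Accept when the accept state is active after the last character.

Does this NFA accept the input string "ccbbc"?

initial (ε-close {0}): {0,1,2}
'c' @ 1: {3,4}
'c' @ 2: {1,5}  ✓accept
'b' @ 3: {}  — no active states
rest 'bc' ignored (set empty)
after full input: {}  (accept=1 not in)

Answer: REJECT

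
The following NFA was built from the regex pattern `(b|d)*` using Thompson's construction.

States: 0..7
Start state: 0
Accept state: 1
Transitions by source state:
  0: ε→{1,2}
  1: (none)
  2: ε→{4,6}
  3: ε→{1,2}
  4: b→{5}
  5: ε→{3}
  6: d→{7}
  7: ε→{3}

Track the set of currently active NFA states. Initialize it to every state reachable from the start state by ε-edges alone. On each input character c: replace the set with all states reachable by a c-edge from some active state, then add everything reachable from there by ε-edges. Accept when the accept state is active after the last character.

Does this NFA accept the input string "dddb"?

start: ε-closure({0}) = {0,1,2,4,6}
'd' @ 1: {1,2,3,4,6,7}  ✓accept
'd' @ 2: {1,2,3,4,6,7}  ✓accept
'd' @ 3: {1,2,3,4,6,7}  ✓accept
'b' @ 4: {1,2,3,4,5,6}  ✓accept
end set {1,2,3,4,5,6} — state 1 in

Answer: ACCEPT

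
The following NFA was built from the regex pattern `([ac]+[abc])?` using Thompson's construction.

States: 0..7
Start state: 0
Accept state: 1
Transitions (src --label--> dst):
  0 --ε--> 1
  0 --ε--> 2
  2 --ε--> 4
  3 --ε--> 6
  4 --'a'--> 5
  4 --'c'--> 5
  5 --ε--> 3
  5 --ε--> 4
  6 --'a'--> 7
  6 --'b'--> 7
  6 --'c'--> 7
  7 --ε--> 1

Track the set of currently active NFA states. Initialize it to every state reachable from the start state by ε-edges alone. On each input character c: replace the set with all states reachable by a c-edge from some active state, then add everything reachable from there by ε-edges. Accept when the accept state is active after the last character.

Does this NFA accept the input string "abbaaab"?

start: ε-closure({0}) = {0,1,2,4}
'a' @ 1: {3,4,5,6}
'b' @ 2: {1,7}  ✓accept
'b' @ 3: {}  — state set empty
rest 'aaab' ignored (set empty)
final: {}; accept 1 not in set

Answer: REJECT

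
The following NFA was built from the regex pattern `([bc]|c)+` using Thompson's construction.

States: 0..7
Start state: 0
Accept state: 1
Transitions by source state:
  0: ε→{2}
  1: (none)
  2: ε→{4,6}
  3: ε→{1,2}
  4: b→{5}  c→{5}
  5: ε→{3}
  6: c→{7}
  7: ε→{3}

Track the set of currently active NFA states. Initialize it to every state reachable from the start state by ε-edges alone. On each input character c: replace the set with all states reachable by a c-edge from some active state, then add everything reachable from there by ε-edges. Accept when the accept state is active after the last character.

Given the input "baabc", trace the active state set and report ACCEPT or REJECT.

start: ε-closure({0}) = {0,2,4,6}
'b' @ 1: {1,2,3,4,5,6}  ✓accept
'a' @ 2: {}  — no active states
rest 'abc' ignored (set empty)
final: {}; accept 1 not in set

Answer: REJECT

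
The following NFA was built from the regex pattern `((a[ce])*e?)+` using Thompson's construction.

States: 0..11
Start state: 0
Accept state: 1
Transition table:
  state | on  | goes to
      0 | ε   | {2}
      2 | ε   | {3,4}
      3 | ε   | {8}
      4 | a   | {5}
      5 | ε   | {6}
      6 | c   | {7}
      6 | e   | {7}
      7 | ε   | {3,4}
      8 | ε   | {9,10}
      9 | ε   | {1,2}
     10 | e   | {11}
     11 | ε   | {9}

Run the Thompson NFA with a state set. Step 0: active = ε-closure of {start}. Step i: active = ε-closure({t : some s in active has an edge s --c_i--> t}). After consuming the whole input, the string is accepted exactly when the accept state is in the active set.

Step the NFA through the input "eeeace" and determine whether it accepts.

start: ε-closure({0}) = {0,1,2,3,4,8,9,10}
'e' @ 1: {1,2,3,4,8,9,10,11}  (accept∈set)
'e' @ 2: {1,2,3,4,8,9,10,11}  (accept∈set)
'e' @ 3: {1,2,3,4,8,9,10,11}  (accept∈set)
'a' @ 4: {5,6}
'c' @ 5: {1,2,3,4,7,8,9,10}  (accept∈set)
'e' @ 6: {1,2,3,4,8,9,10,11}  (accept∈set)
after full input: {1,2,3,4,8,9,10,11}  (accept=1 in)

Answer: ACCEPT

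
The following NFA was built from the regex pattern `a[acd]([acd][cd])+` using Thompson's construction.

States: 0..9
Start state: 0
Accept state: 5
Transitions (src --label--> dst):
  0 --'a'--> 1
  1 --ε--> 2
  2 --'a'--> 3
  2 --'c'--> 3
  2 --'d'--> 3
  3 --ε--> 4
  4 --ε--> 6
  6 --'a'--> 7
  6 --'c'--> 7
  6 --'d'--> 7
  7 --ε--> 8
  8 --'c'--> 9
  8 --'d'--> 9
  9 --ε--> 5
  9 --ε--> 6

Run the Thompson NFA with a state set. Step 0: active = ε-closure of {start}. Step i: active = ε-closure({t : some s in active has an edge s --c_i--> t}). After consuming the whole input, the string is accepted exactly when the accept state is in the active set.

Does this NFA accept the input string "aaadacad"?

Answer: ACCEPT

Derivation:
initial (ε-close {0}): {0}
'a' @ 1: {1,2}
'a' @ 2: {3,4,6}
'a' @ 3: {7,8}
'd' @ 4: {5,6,9}  (accept∈set)
'a' @ 5: {7,8}
'c' @ 6: {5,6,9}  (accept∈set)
'a' @ 7: {7,8}
'd' @ 8: {5,6,9}  (accept∈set)
final: {5,6,9}; accept 5 in set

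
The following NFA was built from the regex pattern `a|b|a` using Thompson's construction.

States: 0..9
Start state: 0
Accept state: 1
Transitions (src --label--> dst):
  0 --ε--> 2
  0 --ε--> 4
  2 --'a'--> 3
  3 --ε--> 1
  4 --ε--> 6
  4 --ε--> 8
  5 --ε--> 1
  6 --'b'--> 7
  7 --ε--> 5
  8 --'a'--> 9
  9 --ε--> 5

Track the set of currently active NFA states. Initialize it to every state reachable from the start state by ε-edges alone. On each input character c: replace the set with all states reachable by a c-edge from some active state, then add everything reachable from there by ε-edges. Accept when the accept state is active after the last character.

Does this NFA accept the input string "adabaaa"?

S₀ = ε-closure({0}) = {0,2,4,6,8}
'a' @ 1: {1,3,5,9}  ✓accept
'd' @ 2: {}  — dead — no transitions
rest 'abaaa' ignored (set empty)
final: {}; accept 1 not in set

Answer: REJECT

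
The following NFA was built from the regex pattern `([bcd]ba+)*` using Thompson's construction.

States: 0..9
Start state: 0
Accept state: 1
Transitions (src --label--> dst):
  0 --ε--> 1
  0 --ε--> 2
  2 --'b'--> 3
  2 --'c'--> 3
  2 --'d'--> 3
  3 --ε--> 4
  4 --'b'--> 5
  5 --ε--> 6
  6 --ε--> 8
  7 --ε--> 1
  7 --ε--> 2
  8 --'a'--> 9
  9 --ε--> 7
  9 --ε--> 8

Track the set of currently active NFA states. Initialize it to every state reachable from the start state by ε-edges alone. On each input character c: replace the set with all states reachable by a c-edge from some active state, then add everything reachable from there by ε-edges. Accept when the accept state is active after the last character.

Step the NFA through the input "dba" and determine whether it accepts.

Answer: ACCEPT

Trace:
S₀ = ε-closure({0}) = {0,1,2}
'd' @ 1: {3,4}
'b' @ 2: {5,6,8}
'a' @ 3: {1,2,7,8,9}  (accept∈set)
after full input: {1,2,7,8,9}  (accept=1 in)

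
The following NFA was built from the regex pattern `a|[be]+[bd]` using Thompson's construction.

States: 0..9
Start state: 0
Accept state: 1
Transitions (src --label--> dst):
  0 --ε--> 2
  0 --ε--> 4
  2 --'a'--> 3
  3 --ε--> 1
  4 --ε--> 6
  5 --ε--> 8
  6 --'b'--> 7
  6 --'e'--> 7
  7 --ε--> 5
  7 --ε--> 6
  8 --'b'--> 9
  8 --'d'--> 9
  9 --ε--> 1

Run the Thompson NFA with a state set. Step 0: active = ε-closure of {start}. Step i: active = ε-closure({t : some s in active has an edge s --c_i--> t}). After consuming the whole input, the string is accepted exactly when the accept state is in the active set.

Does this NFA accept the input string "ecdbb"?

Answer: REJECT

Derivation:
S₀ = ε-closure({0}) = {0,2,4,6}
'e' @ 1: {5,6,7,8}
'c' @ 2: {}  — dead — no transitions
rest 'dbb' ignored (set empty)
end set {} — state 1 not in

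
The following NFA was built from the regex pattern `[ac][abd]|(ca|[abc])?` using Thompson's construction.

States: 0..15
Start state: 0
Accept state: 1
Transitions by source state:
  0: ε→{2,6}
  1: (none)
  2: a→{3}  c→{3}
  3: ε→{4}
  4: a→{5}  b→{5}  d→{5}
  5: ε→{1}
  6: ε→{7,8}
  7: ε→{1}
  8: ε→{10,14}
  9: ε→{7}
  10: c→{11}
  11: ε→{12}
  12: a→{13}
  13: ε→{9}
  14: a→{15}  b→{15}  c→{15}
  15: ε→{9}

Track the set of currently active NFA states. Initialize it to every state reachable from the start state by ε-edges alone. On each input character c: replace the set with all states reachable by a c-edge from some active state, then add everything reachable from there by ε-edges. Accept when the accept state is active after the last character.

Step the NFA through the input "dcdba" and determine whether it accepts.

start: ε-closure({0}) = {0,1,2,6,7,8,10,14}
'd' @ 1: {}  — no active states
rest 'cdba' ignored (set empty)
after full input: {}  (accept=1 not in)

Answer: REJECT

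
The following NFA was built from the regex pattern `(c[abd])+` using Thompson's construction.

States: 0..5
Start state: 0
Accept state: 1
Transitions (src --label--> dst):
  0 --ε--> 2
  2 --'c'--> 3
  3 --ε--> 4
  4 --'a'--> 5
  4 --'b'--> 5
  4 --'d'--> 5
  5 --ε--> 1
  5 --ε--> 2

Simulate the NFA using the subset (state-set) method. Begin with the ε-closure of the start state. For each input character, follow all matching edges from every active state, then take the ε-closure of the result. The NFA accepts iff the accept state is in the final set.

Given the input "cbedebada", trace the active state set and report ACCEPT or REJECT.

Answer: REJECT

Derivation:
start: ε-closure({0}) = {0,2}
'c' @ 1: {3,4}
'b' @ 2: {1,2,5}  (accept∈set)
'e' @ 3: {}  — dead — no transitions
rest 'debada' ignored (set empty)
final: {}; accept 1 not in set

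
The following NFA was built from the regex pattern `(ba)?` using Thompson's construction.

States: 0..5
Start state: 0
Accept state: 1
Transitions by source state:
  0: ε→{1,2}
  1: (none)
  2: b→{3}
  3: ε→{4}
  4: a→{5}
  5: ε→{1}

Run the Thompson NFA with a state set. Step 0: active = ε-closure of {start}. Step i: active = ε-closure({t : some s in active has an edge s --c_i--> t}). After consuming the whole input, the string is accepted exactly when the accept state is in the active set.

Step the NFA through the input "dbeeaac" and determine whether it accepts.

Answer: REJECT

Derivation:
start: ε-closure({0}) = {0,1,2}
'd' @ 1: {}  — state set empty
rest 'beeaac' ignored (set empty)
final: {}; accept 1 not in set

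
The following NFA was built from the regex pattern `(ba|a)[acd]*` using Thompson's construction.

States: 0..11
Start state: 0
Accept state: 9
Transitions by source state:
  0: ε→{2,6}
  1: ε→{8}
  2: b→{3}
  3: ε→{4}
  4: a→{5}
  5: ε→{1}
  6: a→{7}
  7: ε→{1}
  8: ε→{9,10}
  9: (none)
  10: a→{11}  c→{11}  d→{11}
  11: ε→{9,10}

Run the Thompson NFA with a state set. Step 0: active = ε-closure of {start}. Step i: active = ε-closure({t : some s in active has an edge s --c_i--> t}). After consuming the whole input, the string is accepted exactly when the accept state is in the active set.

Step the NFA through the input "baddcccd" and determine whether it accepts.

initial (ε-close {0}): {0,2,6}
'b' @ 1: {3,4}
'a' @ 2: {1,5,8,9,10}  [accepting]
'd' @ 3: {9,10,11}  [accepting]
'd' @ 4: {9,10,11}  [accepting]
'c' @ 5: {9,10,11}  [accepting]
'c' @ 6: {9,10,11}  [accepting]
'c' @ 7: {9,10,11}  [accepting]
'd' @ 8: {9,10,11}  [accepting]
final: {9,10,11}; accept 9 in set

Answer: ACCEPT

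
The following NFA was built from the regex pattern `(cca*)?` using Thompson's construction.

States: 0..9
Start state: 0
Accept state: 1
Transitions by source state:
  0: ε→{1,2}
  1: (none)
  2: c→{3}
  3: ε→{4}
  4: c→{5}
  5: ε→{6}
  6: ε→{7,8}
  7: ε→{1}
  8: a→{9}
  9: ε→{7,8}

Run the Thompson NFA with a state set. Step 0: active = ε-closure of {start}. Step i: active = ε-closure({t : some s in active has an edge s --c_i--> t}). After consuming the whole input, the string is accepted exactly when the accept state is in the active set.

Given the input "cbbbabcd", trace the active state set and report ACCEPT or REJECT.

initial (ε-close {0}): {0,1,2}
'c' @ 1: {3,4}
'b' @ 2: {}  — state set empty
rest 'bbabcd' ignored (set empty)
final: {}; accept 1 not in set

Answer: REJECT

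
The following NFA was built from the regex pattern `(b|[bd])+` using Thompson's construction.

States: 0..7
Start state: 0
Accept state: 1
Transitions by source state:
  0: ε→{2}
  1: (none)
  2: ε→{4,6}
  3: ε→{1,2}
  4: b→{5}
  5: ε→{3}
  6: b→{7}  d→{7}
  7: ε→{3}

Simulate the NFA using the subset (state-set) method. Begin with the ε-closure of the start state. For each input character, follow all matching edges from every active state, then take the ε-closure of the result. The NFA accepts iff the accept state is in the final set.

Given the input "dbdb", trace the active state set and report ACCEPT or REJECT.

initial (ε-close {0}): {0,2,4,6}
'd' @ 1: {1,2,3,4,6,7}  ✓accept
'b' @ 2: {1,2,3,4,5,6,7}  ✓accept
'd' @ 3: {1,2,3,4,6,7}  ✓accept
'b' @ 4: {1,2,3,4,5,6,7}  ✓accept
final: {1,2,3,4,5,6,7}; accept 1 in set

Answer: ACCEPT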